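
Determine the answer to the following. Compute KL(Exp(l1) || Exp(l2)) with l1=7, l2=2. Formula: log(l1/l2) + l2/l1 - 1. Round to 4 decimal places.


KL divergence for exponential family:
KL = log(l1/l2) + l2/l1 - 1.
log(7/2) = 1.252763.
2/7 = 0.285714.
KL = 1.252763 + 0.285714 - 1 = 0.5385

0.5385


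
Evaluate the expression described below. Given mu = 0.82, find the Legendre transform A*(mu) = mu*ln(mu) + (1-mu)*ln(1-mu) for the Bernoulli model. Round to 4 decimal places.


Legendre transform for Bernoulli:
A*(mu) = mu*log(mu) + (1-mu)*log(1-mu).
mu = 0.82, 1-mu = 0.18.
mu*log(mu) = 0.82*log(0.82) = -0.16273.
(1-mu)*log(1-mu) = 0.18*log(0.18) = -0.308664.
A* = -0.16273 + -0.308664 = -0.4714

-0.4714


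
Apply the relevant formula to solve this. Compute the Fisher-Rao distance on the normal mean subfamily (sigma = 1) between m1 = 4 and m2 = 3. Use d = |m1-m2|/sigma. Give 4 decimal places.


On the fixed-variance normal subfamily, geodesic distance = |m1-m2|/sigma.
|4 - 3| = 1.
sigma = 1.
d = 1/1 = 1.0000

1.0000


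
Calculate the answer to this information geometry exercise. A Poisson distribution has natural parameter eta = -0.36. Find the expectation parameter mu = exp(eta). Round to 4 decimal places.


Expectation parameter for Poisson exponential family:
mu = exp(eta).
eta = -0.36.
mu = exp(-0.36) = 0.6977

0.6977


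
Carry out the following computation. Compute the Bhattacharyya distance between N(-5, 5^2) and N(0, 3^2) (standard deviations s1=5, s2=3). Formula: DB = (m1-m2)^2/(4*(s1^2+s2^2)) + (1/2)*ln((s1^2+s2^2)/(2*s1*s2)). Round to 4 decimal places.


Bhattacharyya distance between two Gaussians:
DB = (m1-m2)^2/(4*(s1^2+s2^2)) + (1/2)*ln((s1^2+s2^2)/(2*s1*s2)).
(m1-m2)^2 = (-5)^2 = 25.
s1^2+s2^2 = 25 + 9 = 34.
term1 = 25/136 = 0.183824.
term2 = 0.5*ln(34/30.0) = 0.062582.
DB = 0.183824 + 0.062582 = 0.2464

0.2464


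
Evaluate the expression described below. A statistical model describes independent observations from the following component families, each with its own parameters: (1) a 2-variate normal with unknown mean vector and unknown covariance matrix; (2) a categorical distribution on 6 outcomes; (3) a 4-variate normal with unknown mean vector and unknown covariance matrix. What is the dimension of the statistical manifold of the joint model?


The dimension of a statistical manifold equals the number of free
(independent) real parameters of the model. For a product of independent
blocks the parameter counts add.
- 2-variate normal: 2 (mean) + 2*3/2 = 3 (symmetric covariance) = 5.
- categorical on 6 outcomes (probabilities sum to 1): 6-1 = 5.
- 4-variate normal: 4 (mean) + 4*5/2 = 10 (symmetric covariance) = 14.
Total = 5 + 5 + 14 = 24.
Dimension = 24

24


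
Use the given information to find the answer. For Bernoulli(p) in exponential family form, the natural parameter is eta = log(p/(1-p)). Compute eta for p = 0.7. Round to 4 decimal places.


Natural parameter for Bernoulli: eta = log(p/(1-p)).
p = 0.7, 1-p = 0.3.
p/(1-p) = 2.333333.
eta = log(2.333333) = 0.8473

0.8473


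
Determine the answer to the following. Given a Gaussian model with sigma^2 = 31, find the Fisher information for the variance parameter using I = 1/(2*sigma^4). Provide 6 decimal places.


Fisher information for variance: I(sigma^2) = 1/(2*sigma^4).
sigma^2 = 31, so sigma^4 = 961.
I = 1/(2*961) = 1/1922 = 0.000520

0.000520


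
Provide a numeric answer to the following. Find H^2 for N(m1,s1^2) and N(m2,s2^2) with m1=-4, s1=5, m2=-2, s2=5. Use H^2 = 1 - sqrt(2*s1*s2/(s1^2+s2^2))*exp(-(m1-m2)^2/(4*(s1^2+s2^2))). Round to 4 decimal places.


Squared Hellinger distance for Gaussians:
H^2 = 1 - sqrt(2*s1*s2/(s1^2+s2^2)) * exp(-(m1-m2)^2/(4*(s1^2+s2^2))).
s1^2 = 25, s2^2 = 25, s1^2+s2^2 = 50.
sqrt(2*5*5/(50)) = 1.0.
(m1-m2)^2 = (-2)^2 = 4.
exp(-4/(4*50)) = exp(-0.02) = 0.980199.
H^2 = 1 - 1.0*0.980199 = 0.0198

0.0198


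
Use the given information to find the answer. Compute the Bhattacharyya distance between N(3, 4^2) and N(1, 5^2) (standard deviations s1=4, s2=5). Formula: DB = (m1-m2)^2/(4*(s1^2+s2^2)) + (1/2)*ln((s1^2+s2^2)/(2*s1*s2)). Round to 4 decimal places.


Bhattacharyya distance between two Gaussians:
DB = (m1-m2)^2/(4*(s1^2+s2^2)) + (1/2)*ln((s1^2+s2^2)/(2*s1*s2)).
(m1-m2)^2 = (2)^2 = 4.
s1^2+s2^2 = 16 + 25 = 41.
term1 = 4/164 = 0.02439.
term2 = 0.5*ln(41/40.0) = 0.012346.
DB = 0.02439 + 0.012346 = 0.0367

0.0367


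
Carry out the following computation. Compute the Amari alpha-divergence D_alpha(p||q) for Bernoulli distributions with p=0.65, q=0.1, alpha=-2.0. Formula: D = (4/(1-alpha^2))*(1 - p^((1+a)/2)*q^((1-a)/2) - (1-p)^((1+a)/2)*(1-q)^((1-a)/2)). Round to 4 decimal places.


Amari alpha-divergence:
D = (4/(1-alpha^2))*(1 - p^((1+a)/2)*q^((1-a)/2) - (1-p)^((1+a)/2)*(1-q)^((1-a)/2)).
alpha = -2.0, p = 0.65, q = 0.1.
e1 = (1+alpha)/2 = -0.5, e2 = (1-alpha)/2 = 1.5.
t1 = p^e1 * q^e2 = 0.65^-0.5 * 0.1^1.5 = 0.039223.
t2 = (1-p)^e1 * (1-q)^e2 = 0.35^-0.5 * 0.9^1.5 = 1.443211.
4/(1-alpha^2) = -1.333333.
D = -1.333333*(1 - 0.039223 - 1.443211) = 0.6432

0.6432


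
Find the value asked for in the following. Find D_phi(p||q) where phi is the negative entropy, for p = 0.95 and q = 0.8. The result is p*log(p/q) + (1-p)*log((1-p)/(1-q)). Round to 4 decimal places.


Bregman divergence with negative entropy generator:
D = p*log(p/q) + (1-p)*log((1-p)/(1-q)).
p = 0.95, q = 0.8.
p*log(p/q) = 0.95*log(0.95/0.8) = 0.163258.
(1-p)*log((1-p)/(1-q)) = 0.05*log(0.05/0.2) = -0.069315.
D = 0.163258 + -0.069315 = 0.0939

0.0939


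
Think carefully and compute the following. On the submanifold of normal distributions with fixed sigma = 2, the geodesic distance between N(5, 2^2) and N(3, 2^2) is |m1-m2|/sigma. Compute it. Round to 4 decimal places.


On the fixed-variance normal subfamily, geodesic distance = |m1-m2|/sigma.
|5 - 3| = 2.
sigma = 2.
d = 2/2 = 1.0000

1.0000


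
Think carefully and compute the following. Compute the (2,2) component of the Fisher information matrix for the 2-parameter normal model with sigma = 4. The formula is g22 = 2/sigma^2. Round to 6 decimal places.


For the 2-parameter normal family, the Fisher metric has:
  g11 = 1/sigma^2, g22 = 2/sigma^2.
sigma = 4, sigma^2 = 16.
g22 = 0.125000

0.125000


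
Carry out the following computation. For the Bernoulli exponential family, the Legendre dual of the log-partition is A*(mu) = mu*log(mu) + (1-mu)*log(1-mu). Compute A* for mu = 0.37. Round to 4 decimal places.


Legendre transform for Bernoulli:
A*(mu) = mu*log(mu) + (1-mu)*log(1-mu).
mu = 0.37, 1-mu = 0.63.
mu*log(mu) = 0.37*log(0.37) = -0.367873.
(1-mu)*log(1-mu) = 0.63*log(0.63) = -0.291082.
A* = -0.367873 + -0.291082 = -0.6590

-0.6590


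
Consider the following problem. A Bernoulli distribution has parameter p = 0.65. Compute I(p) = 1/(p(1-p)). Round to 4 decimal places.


For Bernoulli(p), Fisher information is I(p) = 1/(p*(1-p)).
p = 0.65, 1-p = 0.35.
p*(1-p) = 0.2275.
I(p) = 1/0.2275 = 4.3956

4.3956


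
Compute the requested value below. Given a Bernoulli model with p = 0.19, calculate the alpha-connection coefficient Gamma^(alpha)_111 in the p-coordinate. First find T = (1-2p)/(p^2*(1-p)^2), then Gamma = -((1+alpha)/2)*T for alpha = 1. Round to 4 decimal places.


Skewness (Amari-Chentsov) tensor: T = (1-2p)/(p^2*(1-p)^2).
p = 0.19, 1-2p = 0.62, p^2 = 0.0361, (1-p)^2 = 0.6561.
T = 0.62/(0.0361 * 0.6561) = 26.176673.
In the p-coordinate, Gamma^(alpha) = Gamma^(0) - (alpha/2)*T with Gamma^(0) = (1/2)*g'(p) = -T/2,
so Gamma^(alpha) = -((1+alpha)/2)*T.
alpha = 1, -(1+alpha)/2 = -1.0.
Gamma = -1.0 * 26.176673 = -26.1767

-26.1767


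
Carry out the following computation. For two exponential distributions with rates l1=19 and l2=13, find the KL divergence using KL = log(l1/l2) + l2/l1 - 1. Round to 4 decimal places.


KL divergence for exponential family:
KL = log(l1/l2) + l2/l1 - 1.
log(19/13) = 0.37949.
13/19 = 0.684211.
KL = 0.37949 + 0.684211 - 1 = 0.0637

0.0637


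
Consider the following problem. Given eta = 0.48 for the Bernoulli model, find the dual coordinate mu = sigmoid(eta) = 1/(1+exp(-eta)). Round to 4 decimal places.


Dual coordinate (expectation parameter) for Bernoulli:
mu = 1/(1+exp(-eta)).
eta = 0.48.
exp(-eta) = exp(-0.48) = 0.618783.
mu = 1/(1+0.618783) = 0.6177

0.6177


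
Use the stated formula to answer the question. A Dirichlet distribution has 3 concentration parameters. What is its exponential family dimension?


Exponential family dimension calculation:
Dirichlet with 3 components has 3 natural parameters.

3


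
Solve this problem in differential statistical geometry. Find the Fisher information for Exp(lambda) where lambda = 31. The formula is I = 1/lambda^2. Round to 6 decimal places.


Fisher information for exponential: I(lambda) = 1/lambda^2.
lambda = 31, lambda^2 = 961.
I = 1/961 = 0.001041

0.001041


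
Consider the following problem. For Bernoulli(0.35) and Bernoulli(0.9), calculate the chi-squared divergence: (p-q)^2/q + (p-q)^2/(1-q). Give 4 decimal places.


Chi-squared divergence between Bernoulli distributions:
chi^2 = (p-q)^2/q + (p-q)^2/(1-q).
p = 0.35, q = 0.9, p-q = -0.55.
(p-q)^2 = 0.3025.
term1 = 0.3025/0.9 = 0.336111.
term2 = 0.3025/0.1 = 3.025.
chi^2 = 0.336111 + 3.025 = 3.3611

3.3611


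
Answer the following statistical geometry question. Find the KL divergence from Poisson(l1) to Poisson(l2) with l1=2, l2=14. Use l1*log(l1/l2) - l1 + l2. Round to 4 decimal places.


KL divergence for Poisson:
KL = l1*log(l1/l2) - l1 + l2.
l1 = 2, l2 = 14.
log(2/14) = -1.94591.
l1*log(l1/l2) = 2 * -1.94591 = -3.89182.
KL = -3.89182 - 2 + 14 = 8.1082

8.1082


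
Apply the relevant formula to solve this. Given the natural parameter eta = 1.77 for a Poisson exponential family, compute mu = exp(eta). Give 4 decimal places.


Expectation parameter for Poisson exponential family:
mu = exp(eta).
eta = 1.77.
mu = exp(1.77) = 5.8709

5.8709


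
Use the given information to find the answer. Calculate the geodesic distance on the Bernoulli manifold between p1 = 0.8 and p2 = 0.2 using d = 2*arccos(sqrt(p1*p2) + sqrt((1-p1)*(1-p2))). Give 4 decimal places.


Geodesic distance on Bernoulli manifold:
d(p1,p2) = 2*arccos(sqrt(p1*p2) + sqrt((1-p1)*(1-p2))).
sqrt(p1*p2) = sqrt(0.8*0.2) = 0.4.
sqrt((1-p1)*(1-p2)) = sqrt(0.2*0.8) = 0.4.
arg = 0.4 + 0.4 = 0.8.
d = 2*arccos(0.8) = 1.2870

1.2870


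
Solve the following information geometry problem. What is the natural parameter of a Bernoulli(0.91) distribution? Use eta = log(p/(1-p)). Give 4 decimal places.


Natural parameter for Bernoulli: eta = log(p/(1-p)).
p = 0.91, 1-p = 0.09.
p/(1-p) = 10.111111.
eta = log(10.111111) = 2.3136

2.3136


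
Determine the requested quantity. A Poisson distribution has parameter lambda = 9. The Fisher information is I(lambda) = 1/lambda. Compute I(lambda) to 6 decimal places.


Fisher information for Poisson: I(lambda) = 1/lambda.
lambda = 9.
I(lambda) = 1/9 = 0.111111

0.111111


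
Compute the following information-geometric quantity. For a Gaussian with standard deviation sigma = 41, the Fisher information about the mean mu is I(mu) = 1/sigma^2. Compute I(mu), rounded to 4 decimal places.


The Fisher information for the mean of a normal distribution is I(mu) = 1/sigma^2.
sigma = 41, so sigma^2 = 1681.
I(mu) = 1/1681 = 0.0006

0.0006


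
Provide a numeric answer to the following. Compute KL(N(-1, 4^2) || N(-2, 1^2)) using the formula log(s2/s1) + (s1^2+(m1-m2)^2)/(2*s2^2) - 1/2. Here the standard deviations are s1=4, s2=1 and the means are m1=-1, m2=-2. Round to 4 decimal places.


KL divergence between normal distributions:
KL = log(s2/s1) + (s1^2 + (m1-m2)^2)/(2*s2^2) - 1/2.
log(1/4) = -1.386294.
(4^2 + (-1--2)^2)/(2*1^2) = (16 + 1)/2 = 8.5.
KL = -1.386294 + 8.5 - 0.5 = 6.6137

6.6137


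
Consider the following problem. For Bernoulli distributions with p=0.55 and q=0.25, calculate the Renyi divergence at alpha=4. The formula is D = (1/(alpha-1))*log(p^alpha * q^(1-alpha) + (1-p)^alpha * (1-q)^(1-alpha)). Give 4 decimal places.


Renyi divergence of order alpha between Bernoulli distributions:
D = (1/(alpha-1))*log(p^alpha * q^(1-alpha) + (1-p)^alpha * (1-q)^(1-alpha)).
alpha = 4, p = 0.55, q = 0.25.
p^alpha * q^(1-alpha) = 0.55^4 * 0.25^-3 = 5.8564.
(1-p)^alpha * (1-q)^(1-alpha) = 0.45^4 * 0.75^-3 = 0.0972.
sum = 5.8564 + 0.0972 = 5.9536.
D = (1/3)*log(5.9536) = 0.5947

0.5947


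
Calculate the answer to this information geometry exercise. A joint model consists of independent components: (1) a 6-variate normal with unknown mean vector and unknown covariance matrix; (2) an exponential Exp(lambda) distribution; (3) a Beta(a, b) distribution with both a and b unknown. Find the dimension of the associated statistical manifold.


The dimension of a statistical manifold equals the number of free
(independent) real parameters of the model. For a product of independent
blocks the parameter counts add.
- 6-variate normal: 6 (mean) + 6*7/2 = 21 (symmetric covariance) = 27.
- exponential (lambda): 1.
- Beta (a, b): 2.
Total = 27 + 1 + 2 = 30.
Dimension = 30

30


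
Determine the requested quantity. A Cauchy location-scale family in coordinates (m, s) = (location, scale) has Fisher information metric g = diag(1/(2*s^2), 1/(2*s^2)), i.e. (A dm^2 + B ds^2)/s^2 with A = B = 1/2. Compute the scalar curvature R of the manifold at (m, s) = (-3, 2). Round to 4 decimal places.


The metric has the form g = (A dm^2 + B ds^2)/s^2 with A = 1/2, B = 1/2.
Substitute u = sqrt(A/B)*m: g = B*(du^2 + ds^2)/s^2, i.e. B times the
Poincare upper half-plane metric, which has constant Gaussian curvature -1.
Scaling a 2D metric by a constant c divides the Gaussian curvature by c,
so K = -1/B = -1/(1/2) = -2.0000 everywhere (the point (m, s) = (-3, 2) is irrelevant:
the curvature is constant).
Scalar curvature in dimension 2: R = 2K = -2/(1/2) = -4.0000.

-4.0000


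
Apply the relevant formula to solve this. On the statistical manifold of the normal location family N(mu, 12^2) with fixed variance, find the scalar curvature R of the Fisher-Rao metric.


This family has a single free parameter, so its statistical manifold
is 1-dimensional. The Riemann curvature tensor of any 1-dimensional
Riemannian manifold vanishes identically, so R = 0.

0


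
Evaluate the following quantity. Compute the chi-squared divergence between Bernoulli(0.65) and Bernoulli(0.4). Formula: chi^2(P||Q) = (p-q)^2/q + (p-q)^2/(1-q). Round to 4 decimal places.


Chi-squared divergence between Bernoulli distributions:
chi^2 = (p-q)^2/q + (p-q)^2/(1-q).
p = 0.65, q = 0.4, p-q = 0.25.
(p-q)^2 = 0.0625.
term1 = 0.0625/0.4 = 0.15625.
term2 = 0.0625/0.6 = 0.104167.
chi^2 = 0.15625 + 0.104167 = 0.2604

0.2604


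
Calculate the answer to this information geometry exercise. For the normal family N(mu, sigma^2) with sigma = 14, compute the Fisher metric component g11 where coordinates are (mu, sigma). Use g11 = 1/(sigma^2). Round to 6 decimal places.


For the 2-parameter normal family, the Fisher metric has:
  g11 = 1/sigma^2, g22 = 2/sigma^2.
sigma = 14, sigma^2 = 196.
g11 = 0.005102

0.005102


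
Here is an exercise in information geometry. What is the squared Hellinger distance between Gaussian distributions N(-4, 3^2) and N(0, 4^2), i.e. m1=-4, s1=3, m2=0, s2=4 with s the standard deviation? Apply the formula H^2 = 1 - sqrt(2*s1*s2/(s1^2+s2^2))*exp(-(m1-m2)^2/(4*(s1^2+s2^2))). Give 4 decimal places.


Squared Hellinger distance for Gaussians:
H^2 = 1 - sqrt(2*s1*s2/(s1^2+s2^2)) * exp(-(m1-m2)^2/(4*(s1^2+s2^2))).
s1^2 = 9, s2^2 = 16, s1^2+s2^2 = 25.
sqrt(2*3*4/(25)) = 0.979796.
(m1-m2)^2 = (-4)^2 = 16.
exp(-16/(4*25)) = exp(-0.16) = 0.852144.
H^2 = 1 - 0.979796*0.852144 = 0.1651

0.1651


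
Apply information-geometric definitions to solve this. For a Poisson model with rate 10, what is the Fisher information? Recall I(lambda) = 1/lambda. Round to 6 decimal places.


Fisher information for Poisson: I(lambda) = 1/lambda.
lambda = 10.
I(lambda) = 1/10 = 0.100000

0.100000


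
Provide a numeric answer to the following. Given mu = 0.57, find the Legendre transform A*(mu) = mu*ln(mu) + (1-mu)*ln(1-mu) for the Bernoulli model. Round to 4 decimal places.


Legendre transform for Bernoulli:
A*(mu) = mu*log(mu) + (1-mu)*log(1-mu).
mu = 0.57, 1-mu = 0.43.
mu*log(mu) = 0.57*log(0.57) = -0.320408.
(1-mu)*log(1-mu) = 0.43*log(0.43) = -0.362907.
A* = -0.320408 + -0.362907 = -0.6833

-0.6833


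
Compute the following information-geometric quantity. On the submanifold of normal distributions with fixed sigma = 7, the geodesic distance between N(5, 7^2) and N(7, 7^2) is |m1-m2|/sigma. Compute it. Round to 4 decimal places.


On the fixed-variance normal subfamily, geodesic distance = |m1-m2|/sigma.
|5 - 7| = 2.
sigma = 7.
d = 2/7 = 0.2857

0.2857


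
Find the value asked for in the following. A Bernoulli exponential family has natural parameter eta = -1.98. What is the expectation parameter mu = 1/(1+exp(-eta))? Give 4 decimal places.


Dual coordinate (expectation parameter) for Bernoulli:
mu = 1/(1+exp(-eta)).
eta = -1.98.
exp(-eta) = exp(1.98) = 7.242743.
mu = 1/(1+7.242743) = 0.1213

0.1213


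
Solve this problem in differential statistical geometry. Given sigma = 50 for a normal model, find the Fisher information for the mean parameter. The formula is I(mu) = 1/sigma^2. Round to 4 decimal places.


The Fisher information for the mean of a normal distribution is I(mu) = 1/sigma^2.
sigma = 50, so sigma^2 = 2500.
I(mu) = 1/2500 = 0.0004

0.0004


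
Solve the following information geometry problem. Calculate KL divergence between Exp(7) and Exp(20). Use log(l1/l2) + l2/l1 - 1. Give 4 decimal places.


KL divergence for exponential family:
KL = log(l1/l2) + l2/l1 - 1.
log(7/20) = -1.049822.
20/7 = 2.857143.
KL = -1.049822 + 2.857143 - 1 = 0.8073

0.8073


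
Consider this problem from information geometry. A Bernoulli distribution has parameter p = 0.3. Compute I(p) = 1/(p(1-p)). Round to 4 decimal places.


For Bernoulli(p), Fisher information is I(p) = 1/(p*(1-p)).
p = 0.3, 1-p = 0.7.
p*(1-p) = 0.21.
I(p) = 1/0.21 = 4.7619

4.7619


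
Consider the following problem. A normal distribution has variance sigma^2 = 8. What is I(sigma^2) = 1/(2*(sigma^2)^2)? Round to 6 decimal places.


Fisher information for variance: I(sigma^2) = 1/(2*sigma^4).
sigma^2 = 8, so sigma^4 = 64.
I = 1/(2*64) = 1/128 = 0.007813

0.007813


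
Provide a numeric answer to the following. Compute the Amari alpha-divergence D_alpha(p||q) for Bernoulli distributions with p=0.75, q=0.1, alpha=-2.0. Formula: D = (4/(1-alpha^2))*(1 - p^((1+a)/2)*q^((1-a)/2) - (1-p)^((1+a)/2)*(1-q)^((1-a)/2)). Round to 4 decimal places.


Amari alpha-divergence:
D = (4/(1-alpha^2))*(1 - p^((1+a)/2)*q^((1-a)/2) - (1-p)^((1+a)/2)*(1-q)^((1-a)/2)).
alpha = -2.0, p = 0.75, q = 0.1.
e1 = (1+alpha)/2 = -0.5, e2 = (1-alpha)/2 = 1.5.
t1 = p^e1 * q^e2 = 0.75^-0.5 * 0.1^1.5 = 0.036515.
t2 = (1-p)^e1 * (1-q)^e2 = 0.25^-0.5 * 0.9^1.5 = 1.70763.
4/(1-alpha^2) = -1.333333.
D = -1.333333*(1 - 0.036515 - 1.70763) = 0.9922

0.9922


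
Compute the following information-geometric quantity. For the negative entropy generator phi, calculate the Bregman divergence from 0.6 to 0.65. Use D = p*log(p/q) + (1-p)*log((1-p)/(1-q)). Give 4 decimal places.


Bregman divergence with negative entropy generator:
D = p*log(p/q) + (1-p)*log((1-p)/(1-q)).
p = 0.6, q = 0.65.
p*log(p/q) = 0.6*log(0.6/0.65) = -0.048026.
(1-p)*log((1-p)/(1-q)) = 0.4*log(0.4/0.35) = 0.053413.
D = -0.048026 + 0.053413 = 0.0054

0.0054


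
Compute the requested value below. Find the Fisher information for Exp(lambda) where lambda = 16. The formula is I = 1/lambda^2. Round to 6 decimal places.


Fisher information for exponential: I(lambda) = 1/lambda^2.
lambda = 16, lambda^2 = 256.
I = 1/256 = 0.003906

0.003906


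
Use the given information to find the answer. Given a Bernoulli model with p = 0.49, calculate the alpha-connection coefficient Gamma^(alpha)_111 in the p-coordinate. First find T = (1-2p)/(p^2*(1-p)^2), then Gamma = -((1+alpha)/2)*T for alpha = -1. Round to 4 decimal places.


Skewness (Amari-Chentsov) tensor: T = (1-2p)/(p^2*(1-p)^2).
p = 0.49, 1-2p = 0.02, p^2 = 0.2401, (1-p)^2 = 0.2601.
T = 0.02/(0.2401 * 0.2601) = 0.320256.
In the p-coordinate, Gamma^(alpha) = Gamma^(0) - (alpha/2)*T with Gamma^(0) = (1/2)*g'(p) = -T/2,
so Gamma^(alpha) = -((1+alpha)/2)*T.
alpha = -1, -(1+alpha)/2 = 0.0.
Gamma = 0.0 * 0.320256 = 0.0000

0.0000


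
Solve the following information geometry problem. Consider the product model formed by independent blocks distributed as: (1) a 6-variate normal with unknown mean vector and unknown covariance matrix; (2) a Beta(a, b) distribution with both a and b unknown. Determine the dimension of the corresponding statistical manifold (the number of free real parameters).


The dimension of a statistical manifold equals the number of free
(independent) real parameters of the model. For a product of independent
blocks the parameter counts add.
- 6-variate normal: 6 (mean) + 6*7/2 = 21 (symmetric covariance) = 27.
- Beta (a, b): 2.
Total = 27 + 2 = 29.
Dimension = 29

29


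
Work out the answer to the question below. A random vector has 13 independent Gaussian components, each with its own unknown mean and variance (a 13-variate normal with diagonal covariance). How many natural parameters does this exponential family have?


Exponential family dimension calculation:
Each univariate normal has two natural parameters (mu/sigma^2 and -1/(2 sigma^2)).
With 13 independent components, dim = 2 * 13 = 26.

26


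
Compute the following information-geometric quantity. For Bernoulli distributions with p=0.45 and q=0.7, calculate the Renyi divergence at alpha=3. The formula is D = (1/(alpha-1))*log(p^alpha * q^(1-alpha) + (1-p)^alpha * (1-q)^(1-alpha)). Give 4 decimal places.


Renyi divergence of order alpha between Bernoulli distributions:
D = (1/(alpha-1))*log(p^alpha * q^(1-alpha) + (1-p)^alpha * (1-q)^(1-alpha)).
alpha = 3, p = 0.45, q = 0.7.
p^alpha * q^(1-alpha) = 0.45^3 * 0.7^-2 = 0.185969.
(1-p)^alpha * (1-q)^(1-alpha) = 0.55^3 * 0.3^-2 = 1.848611.
sum = 0.185969 + 1.848611 = 2.03458.
D = (1/2)*log(2.03458) = 0.3551

0.3551


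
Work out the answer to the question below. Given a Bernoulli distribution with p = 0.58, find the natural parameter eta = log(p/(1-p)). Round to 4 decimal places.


Natural parameter for Bernoulli: eta = log(p/(1-p)).
p = 0.58, 1-p = 0.42.
p/(1-p) = 1.380952.
eta = log(1.380952) = 0.3228

0.3228


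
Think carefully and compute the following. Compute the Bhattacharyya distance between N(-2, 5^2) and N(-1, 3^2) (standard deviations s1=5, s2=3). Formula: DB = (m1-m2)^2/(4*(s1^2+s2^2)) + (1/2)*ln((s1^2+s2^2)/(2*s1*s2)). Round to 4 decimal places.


Bhattacharyya distance between two Gaussians:
DB = (m1-m2)^2/(4*(s1^2+s2^2)) + (1/2)*ln((s1^2+s2^2)/(2*s1*s2)).
(m1-m2)^2 = (-1)^2 = 1.
s1^2+s2^2 = 25 + 9 = 34.
term1 = 1/136 = 0.007353.
term2 = 0.5*ln(34/30.0) = 0.062582.
DB = 0.007353 + 0.062582 = 0.0699

0.0699


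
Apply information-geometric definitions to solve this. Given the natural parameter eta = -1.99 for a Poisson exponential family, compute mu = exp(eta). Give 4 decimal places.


Expectation parameter for Poisson exponential family:
mu = exp(eta).
eta = -1.99.
mu = exp(-1.99) = 0.1367

0.1367


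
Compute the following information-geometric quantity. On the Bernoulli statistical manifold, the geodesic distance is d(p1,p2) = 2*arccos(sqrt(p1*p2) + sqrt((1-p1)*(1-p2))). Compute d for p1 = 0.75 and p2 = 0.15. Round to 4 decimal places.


Geodesic distance on Bernoulli manifold:
d(p1,p2) = 2*arccos(sqrt(p1*p2) + sqrt((1-p1)*(1-p2))).
sqrt(p1*p2) = sqrt(0.75*0.15) = 0.33541.
sqrt((1-p1)*(1-p2)) = sqrt(0.25*0.85) = 0.460977.
arg = 0.33541 + 0.460977 = 0.796387.
d = 2*arccos(0.796387) = 1.2990

1.2990


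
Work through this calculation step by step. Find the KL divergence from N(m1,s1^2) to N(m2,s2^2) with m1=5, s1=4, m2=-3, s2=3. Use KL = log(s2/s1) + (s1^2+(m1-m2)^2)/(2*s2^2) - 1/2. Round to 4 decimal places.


KL divergence between normal distributions:
KL = log(s2/s1) + (s1^2 + (m1-m2)^2)/(2*s2^2) - 1/2.
log(3/4) = -0.287682.
(4^2 + (5--3)^2)/(2*3^2) = (16 + 64)/18 = 4.444444.
KL = -0.287682 + 4.444444 - 0.5 = 3.6568

3.6568


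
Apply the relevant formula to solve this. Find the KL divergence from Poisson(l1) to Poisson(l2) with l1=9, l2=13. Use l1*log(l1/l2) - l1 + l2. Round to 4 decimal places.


KL divergence for Poisson:
KL = l1*log(l1/l2) - l1 + l2.
l1 = 9, l2 = 13.
log(9/13) = -0.367725.
l1*log(l1/l2) = 9 * -0.367725 = -3.309523.
KL = -3.309523 - 9 + 13 = 0.6905

0.6905


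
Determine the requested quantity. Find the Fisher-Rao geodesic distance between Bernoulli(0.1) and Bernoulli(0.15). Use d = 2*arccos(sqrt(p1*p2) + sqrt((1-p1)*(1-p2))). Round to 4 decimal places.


Geodesic distance on Bernoulli manifold:
d(p1,p2) = 2*arccos(sqrt(p1*p2) + sqrt((1-p1)*(1-p2))).
sqrt(p1*p2) = sqrt(0.1*0.15) = 0.122474.
sqrt((1-p1)*(1-p2)) = sqrt(0.9*0.85) = 0.874643.
arg = 0.122474 + 0.874643 = 0.997117.
d = 2*arccos(0.997117) = 0.1519

0.1519


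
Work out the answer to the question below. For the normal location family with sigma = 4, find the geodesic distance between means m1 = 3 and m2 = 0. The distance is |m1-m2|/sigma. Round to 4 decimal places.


On the fixed-variance normal subfamily, geodesic distance = |m1-m2|/sigma.
|3 - 0| = 3.
sigma = 4.
d = 3/4 = 0.7500

0.7500


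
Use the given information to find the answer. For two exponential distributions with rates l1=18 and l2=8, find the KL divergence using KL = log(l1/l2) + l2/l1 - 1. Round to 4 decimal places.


KL divergence for exponential family:
KL = log(l1/l2) + l2/l1 - 1.
log(18/8) = 0.81093.
8/18 = 0.444444.
KL = 0.81093 + 0.444444 - 1 = 0.2554

0.2554


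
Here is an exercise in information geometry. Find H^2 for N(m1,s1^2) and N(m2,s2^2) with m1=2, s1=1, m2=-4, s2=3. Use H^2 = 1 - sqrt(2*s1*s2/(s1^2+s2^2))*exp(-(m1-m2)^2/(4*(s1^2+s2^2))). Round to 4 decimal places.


Squared Hellinger distance for Gaussians:
H^2 = 1 - sqrt(2*s1*s2/(s1^2+s2^2)) * exp(-(m1-m2)^2/(4*(s1^2+s2^2))).
s1^2 = 1, s2^2 = 9, s1^2+s2^2 = 10.
sqrt(2*1*3/(10)) = 0.774597.
(m1-m2)^2 = (6)^2 = 36.
exp(-36/(4*10)) = exp(-0.9) = 0.40657.
H^2 = 1 - 0.774597*0.40657 = 0.6851

0.6851


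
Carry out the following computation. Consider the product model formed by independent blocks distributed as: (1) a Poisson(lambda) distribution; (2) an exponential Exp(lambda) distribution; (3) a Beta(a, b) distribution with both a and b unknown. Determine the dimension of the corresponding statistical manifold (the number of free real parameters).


The dimension of a statistical manifold equals the number of free
(independent) real parameters of the model. For a product of independent
blocks the parameter counts add.
- Poisson (lambda): 1.
- exponential (lambda): 1.
- Beta (a, b): 2.
Total = 1 + 1 + 2 = 4.
Dimension = 4

4


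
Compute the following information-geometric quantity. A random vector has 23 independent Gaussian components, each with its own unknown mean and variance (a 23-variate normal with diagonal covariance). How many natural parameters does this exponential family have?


Exponential family dimension calculation:
Each univariate normal has two natural parameters (mu/sigma^2 and -1/(2 sigma^2)).
With 23 independent components, dim = 2 * 23 = 46.

46


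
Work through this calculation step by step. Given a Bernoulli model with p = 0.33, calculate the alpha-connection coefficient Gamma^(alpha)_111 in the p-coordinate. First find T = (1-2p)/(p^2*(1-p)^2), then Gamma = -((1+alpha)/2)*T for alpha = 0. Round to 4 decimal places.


Skewness (Amari-Chentsov) tensor: T = (1-2p)/(p^2*(1-p)^2).
p = 0.33, 1-2p = 0.34, p^2 = 0.1089, (1-p)^2 = 0.4489.
T = 0.34/(0.1089 * 0.4489) = 6.955069.
In the p-coordinate, Gamma^(alpha) = Gamma^(0) - (alpha/2)*T with Gamma^(0) = (1/2)*g'(p) = -T/2,
so Gamma^(alpha) = -((1+alpha)/2)*T.
alpha = 0, -(1+alpha)/2 = -0.5.
Gamma = -0.5 * 6.955069 = -3.4775

-3.4775


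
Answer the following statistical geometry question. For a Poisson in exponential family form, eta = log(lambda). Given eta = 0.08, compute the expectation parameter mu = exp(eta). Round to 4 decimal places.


Expectation parameter for Poisson exponential family:
mu = exp(eta).
eta = 0.08.
mu = exp(0.08) = 1.0833

1.0833


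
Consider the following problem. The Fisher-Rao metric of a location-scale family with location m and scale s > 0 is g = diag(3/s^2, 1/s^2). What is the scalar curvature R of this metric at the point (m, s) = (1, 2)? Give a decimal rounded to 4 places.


The metric has the form g = (A dm^2 + B ds^2)/s^2 with A = 3, B = 1.
Substitute u = sqrt(A/B)*m: g = B*(du^2 + ds^2)/s^2, i.e. B times the
Poincare upper half-plane metric, which has constant Gaussian curvature -1.
Scaling a 2D metric by a constant c divides the Gaussian curvature by c,
so K = -1/B = -1/(1) = -1.0000 everywhere (the point (m, s) = (1, 2) is irrelevant:
the curvature is constant).
Scalar curvature in dimension 2: R = 2K = -2/(1) = -2.0000.

-2.0000


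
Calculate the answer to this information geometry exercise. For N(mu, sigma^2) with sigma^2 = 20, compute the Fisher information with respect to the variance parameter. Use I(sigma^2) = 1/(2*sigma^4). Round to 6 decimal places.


Fisher information for variance: I(sigma^2) = 1/(2*sigma^4).
sigma^2 = 20, so sigma^4 = 400.
I = 1/(2*400) = 1/800 = 0.001250

0.001250


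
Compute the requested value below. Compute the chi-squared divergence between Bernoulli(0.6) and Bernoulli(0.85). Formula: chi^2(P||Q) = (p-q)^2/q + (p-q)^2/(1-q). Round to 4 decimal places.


Chi-squared divergence between Bernoulli distributions:
chi^2 = (p-q)^2/q + (p-q)^2/(1-q).
p = 0.6, q = 0.85, p-q = -0.25.
(p-q)^2 = 0.0625.
term1 = 0.0625/0.85 = 0.073529.
term2 = 0.0625/0.15 = 0.416667.
chi^2 = 0.073529 + 0.416667 = 0.4902

0.4902


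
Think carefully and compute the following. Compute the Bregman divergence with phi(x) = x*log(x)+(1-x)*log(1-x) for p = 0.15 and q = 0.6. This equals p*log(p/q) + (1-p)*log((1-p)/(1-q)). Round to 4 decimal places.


Bregman divergence with negative entropy generator:
D = p*log(p/q) + (1-p)*log((1-p)/(1-q)).
p = 0.15, q = 0.6.
p*log(p/q) = 0.15*log(0.15/0.6) = -0.207944.
(1-p)*log((1-p)/(1-q)) = 0.85*log(0.85/0.4) = 0.640706.
D = -0.207944 + 0.640706 = 0.4328

0.4328


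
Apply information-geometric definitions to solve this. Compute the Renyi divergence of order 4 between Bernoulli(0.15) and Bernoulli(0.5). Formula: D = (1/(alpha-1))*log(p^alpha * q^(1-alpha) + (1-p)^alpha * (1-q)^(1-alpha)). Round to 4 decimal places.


Renyi divergence of order alpha between Bernoulli distributions:
D = (1/(alpha-1))*log(p^alpha * q^(1-alpha) + (1-p)^alpha * (1-q)^(1-alpha)).
alpha = 4, p = 0.15, q = 0.5.
p^alpha * q^(1-alpha) = 0.15^4 * 0.5^-3 = 0.00405.
(1-p)^alpha * (1-q)^(1-alpha) = 0.85^4 * 0.5^-3 = 4.17605.
sum = 0.00405 + 4.17605 = 4.1801.
D = (1/3)*log(4.1801) = 0.4768

0.4768


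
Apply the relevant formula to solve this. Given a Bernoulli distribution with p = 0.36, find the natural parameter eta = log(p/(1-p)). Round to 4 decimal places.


Natural parameter for Bernoulli: eta = log(p/(1-p)).
p = 0.36, 1-p = 0.64.
p/(1-p) = 0.5625.
eta = log(0.5625) = -0.5754

-0.5754


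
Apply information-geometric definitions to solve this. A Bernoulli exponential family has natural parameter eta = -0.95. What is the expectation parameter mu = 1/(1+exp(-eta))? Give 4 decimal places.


Dual coordinate (expectation parameter) for Bernoulli:
mu = 1/(1+exp(-eta)).
eta = -0.95.
exp(-eta) = exp(0.95) = 2.58571.
mu = 1/(1+2.58571) = 0.2789

0.2789


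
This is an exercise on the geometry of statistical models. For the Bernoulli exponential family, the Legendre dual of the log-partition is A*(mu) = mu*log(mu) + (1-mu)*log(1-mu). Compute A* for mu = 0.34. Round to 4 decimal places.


Legendre transform for Bernoulli:
A*(mu) = mu*log(mu) + (1-mu)*log(1-mu).
mu = 0.34, 1-mu = 0.66.
mu*log(mu) = 0.34*log(0.34) = -0.366795.
(1-mu)*log(1-mu) = 0.66*log(0.66) = -0.27424.
A* = -0.366795 + -0.27424 = -0.6410

-0.6410


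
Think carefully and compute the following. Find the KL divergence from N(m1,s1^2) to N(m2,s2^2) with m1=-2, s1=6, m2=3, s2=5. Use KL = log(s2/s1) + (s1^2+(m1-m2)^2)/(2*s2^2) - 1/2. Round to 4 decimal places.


KL divergence between normal distributions:
KL = log(s2/s1) + (s1^2 + (m1-m2)^2)/(2*s2^2) - 1/2.
log(5/6) = -0.182322.
(6^2 + (-2-3)^2)/(2*5^2) = (36 + 25)/50 = 1.22.
KL = -0.182322 + 1.22 - 0.5 = 0.5377

0.5377


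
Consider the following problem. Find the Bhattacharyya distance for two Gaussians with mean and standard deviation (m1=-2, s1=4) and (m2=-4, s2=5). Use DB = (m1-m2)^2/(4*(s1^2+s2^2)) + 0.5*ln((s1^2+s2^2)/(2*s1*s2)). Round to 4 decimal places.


Bhattacharyya distance between two Gaussians:
DB = (m1-m2)^2/(4*(s1^2+s2^2)) + (1/2)*ln((s1^2+s2^2)/(2*s1*s2)).
(m1-m2)^2 = (2)^2 = 4.
s1^2+s2^2 = 16 + 25 = 41.
term1 = 4/164 = 0.02439.
term2 = 0.5*ln(41/40.0) = 0.012346.
DB = 0.02439 + 0.012346 = 0.0367

0.0367


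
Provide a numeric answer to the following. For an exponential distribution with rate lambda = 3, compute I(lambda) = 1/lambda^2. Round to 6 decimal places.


Fisher information for exponential: I(lambda) = 1/lambda^2.
lambda = 3, lambda^2 = 9.
I = 1/9 = 0.111111

0.111111


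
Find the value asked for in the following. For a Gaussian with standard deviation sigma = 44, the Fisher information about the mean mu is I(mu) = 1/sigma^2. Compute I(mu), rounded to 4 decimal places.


The Fisher information for the mean of a normal distribution is I(mu) = 1/sigma^2.
sigma = 44, so sigma^2 = 1936.
I(mu) = 1/1936 = 0.0005

0.0005


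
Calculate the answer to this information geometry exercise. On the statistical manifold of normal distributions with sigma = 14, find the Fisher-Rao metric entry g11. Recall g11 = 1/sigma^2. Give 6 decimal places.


For the 2-parameter normal family, the Fisher metric has:
  g11 = 1/sigma^2, g22 = 2/sigma^2.
sigma = 14, sigma^2 = 196.
g11 = 0.005102

0.005102


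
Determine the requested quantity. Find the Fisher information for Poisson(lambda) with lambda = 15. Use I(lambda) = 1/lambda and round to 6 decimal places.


Fisher information for Poisson: I(lambda) = 1/lambda.
lambda = 15.
I(lambda) = 1/15 = 0.066667

0.066667


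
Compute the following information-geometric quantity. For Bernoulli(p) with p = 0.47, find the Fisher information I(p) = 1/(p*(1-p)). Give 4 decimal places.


For Bernoulli(p), Fisher information is I(p) = 1/(p*(1-p)).
p = 0.47, 1-p = 0.53.
p*(1-p) = 0.2491.
I(p) = 1/0.2491 = 4.0145

4.0145


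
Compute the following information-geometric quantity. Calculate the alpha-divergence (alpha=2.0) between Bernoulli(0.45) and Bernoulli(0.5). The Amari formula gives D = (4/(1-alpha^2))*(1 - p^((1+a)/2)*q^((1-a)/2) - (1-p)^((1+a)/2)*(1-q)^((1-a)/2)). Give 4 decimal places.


Amari alpha-divergence:
D = (4/(1-alpha^2))*(1 - p^((1+a)/2)*q^((1-a)/2) - (1-p)^((1+a)/2)*(1-q)^((1-a)/2)).
alpha = 2.0, p = 0.45, q = 0.5.
e1 = (1+alpha)/2 = 1.5, e2 = (1-alpha)/2 = -0.5.
t1 = p^e1 * q^e2 = 0.45^1.5 * 0.5^-0.5 = 0.426907.
t2 = (1-p)^e1 * (1-q)^e2 = 0.55^1.5 * 0.5^-0.5 = 0.576845.
4/(1-alpha^2) = -1.333333.
D = -1.333333*(1 - 0.426907 - 0.576845) = 0.0050

0.0050


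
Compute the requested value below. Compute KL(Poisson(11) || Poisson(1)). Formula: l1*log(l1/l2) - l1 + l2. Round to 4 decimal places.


KL divergence for Poisson:
KL = l1*log(l1/l2) - l1 + l2.
l1 = 11, l2 = 1.
log(11/1) = 2.397895.
l1*log(l1/l2) = 11 * 2.397895 = 26.376848.
KL = 26.376848 - 11 + 1 = 16.3768

16.3768


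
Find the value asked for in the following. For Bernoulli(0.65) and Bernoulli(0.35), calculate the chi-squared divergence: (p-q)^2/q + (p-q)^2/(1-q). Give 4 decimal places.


Chi-squared divergence between Bernoulli distributions:
chi^2 = (p-q)^2/q + (p-q)^2/(1-q).
p = 0.65, q = 0.35, p-q = 0.3.
(p-q)^2 = 0.09.
term1 = 0.09/0.35 = 0.257143.
term2 = 0.09/0.65 = 0.138462.
chi^2 = 0.257143 + 0.138462 = 0.3956

0.3956


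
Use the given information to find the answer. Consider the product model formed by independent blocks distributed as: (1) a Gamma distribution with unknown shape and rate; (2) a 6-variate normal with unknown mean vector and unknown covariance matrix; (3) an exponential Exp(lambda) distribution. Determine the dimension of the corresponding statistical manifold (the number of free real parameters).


The dimension of a statistical manifold equals the number of free
(independent) real parameters of the model. For a product of independent
blocks the parameter counts add.
- Gamma (shape, rate): 2.
- 6-variate normal: 6 (mean) + 6*7/2 = 21 (symmetric covariance) = 27.
- exponential (lambda): 1.
Total = 2 + 27 + 1 = 30.
Dimension = 30

30


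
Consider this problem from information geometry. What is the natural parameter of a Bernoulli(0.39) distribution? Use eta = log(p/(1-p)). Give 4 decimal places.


Natural parameter for Bernoulli: eta = log(p/(1-p)).
p = 0.39, 1-p = 0.61.
p/(1-p) = 0.639344.
eta = log(0.639344) = -0.4473

-0.4473


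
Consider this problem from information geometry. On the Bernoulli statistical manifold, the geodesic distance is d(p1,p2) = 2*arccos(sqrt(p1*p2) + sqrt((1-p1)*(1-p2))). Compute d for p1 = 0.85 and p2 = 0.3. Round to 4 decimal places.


Geodesic distance on Bernoulli manifold:
d(p1,p2) = 2*arccos(sqrt(p1*p2) + sqrt((1-p1)*(1-p2))).
sqrt(p1*p2) = sqrt(0.85*0.3) = 0.504975.
sqrt((1-p1)*(1-p2)) = sqrt(0.15*0.7) = 0.324037.
arg = 0.504975 + 0.324037 = 0.829012.
d = 2*arccos(0.829012) = 1.1869

1.1869


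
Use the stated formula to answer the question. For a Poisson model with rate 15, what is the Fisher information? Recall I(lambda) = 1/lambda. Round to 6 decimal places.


Fisher information for Poisson: I(lambda) = 1/lambda.
lambda = 15.
I(lambda) = 1/15 = 0.066667

0.066667


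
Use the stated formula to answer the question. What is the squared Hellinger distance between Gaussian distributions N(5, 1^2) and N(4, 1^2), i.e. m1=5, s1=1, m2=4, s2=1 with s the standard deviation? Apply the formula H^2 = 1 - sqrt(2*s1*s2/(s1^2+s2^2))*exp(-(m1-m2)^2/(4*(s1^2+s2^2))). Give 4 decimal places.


Squared Hellinger distance for Gaussians:
H^2 = 1 - sqrt(2*s1*s2/(s1^2+s2^2)) * exp(-(m1-m2)^2/(4*(s1^2+s2^2))).
s1^2 = 1, s2^2 = 1, s1^2+s2^2 = 2.
sqrt(2*1*1/(2)) = 1.0.
(m1-m2)^2 = (1)^2 = 1.
exp(-1/(4*2)) = exp(-0.125) = 0.882497.
H^2 = 1 - 1.0*0.882497 = 0.1175

0.1175


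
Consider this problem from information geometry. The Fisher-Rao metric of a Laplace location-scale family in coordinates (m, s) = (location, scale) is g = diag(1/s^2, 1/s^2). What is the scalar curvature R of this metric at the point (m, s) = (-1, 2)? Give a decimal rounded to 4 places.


The metric has the form g = (A dm^2 + B ds^2)/s^2 with A = 1, B = 1.
Substitute u = sqrt(A/B)*m: g = B*(du^2 + ds^2)/s^2, i.e. B times the
Poincare upper half-plane metric, which has constant Gaussian curvature -1.
Scaling a 2D metric by a constant c divides the Gaussian curvature by c,
so K = -1/B = -1/(1) = -1.0000 everywhere (the point (m, s) = (-1, 2) is irrelevant:
the curvature is constant).
Scalar curvature in dimension 2: R = 2K = -2/(1) = -2.0000.

-2.0000


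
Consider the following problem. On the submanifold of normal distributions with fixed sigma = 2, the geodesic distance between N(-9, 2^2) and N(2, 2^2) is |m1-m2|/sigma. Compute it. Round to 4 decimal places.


On the fixed-variance normal subfamily, geodesic distance = |m1-m2|/sigma.
|-9 - 2| = 11.
sigma = 2.
d = 11/2 = 5.5000

5.5000


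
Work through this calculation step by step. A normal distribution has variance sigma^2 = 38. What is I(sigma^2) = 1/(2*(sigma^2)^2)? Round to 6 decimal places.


Fisher information for variance: I(sigma^2) = 1/(2*sigma^4).
sigma^2 = 38, so sigma^4 = 1444.
I = 1/(2*1444) = 1/2888 = 0.000346

0.000346
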